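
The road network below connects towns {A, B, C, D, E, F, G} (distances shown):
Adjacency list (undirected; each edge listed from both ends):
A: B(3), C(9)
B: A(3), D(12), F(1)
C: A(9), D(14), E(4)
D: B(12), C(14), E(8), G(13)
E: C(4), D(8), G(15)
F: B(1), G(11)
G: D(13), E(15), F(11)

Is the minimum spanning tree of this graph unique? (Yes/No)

Sort edges by weight, then run Kruskal:
B-F (1): add — endpoints in different components.
A-B (3): add — endpoints in different components.
C-E (4): add — endpoints in different components.
D-E (8): add — endpoints in different components.
A-C (9): add — endpoints in different components.
F-G (11): add — endpoints in different components.
Every non-tree edge has weight strictly greater than the heaviest edge on the tree path between its endpoints, so the MST is unique.

Yes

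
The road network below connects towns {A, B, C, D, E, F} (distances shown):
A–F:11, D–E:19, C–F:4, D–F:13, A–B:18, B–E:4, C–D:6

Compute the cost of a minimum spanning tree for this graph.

43

Prim, starting at B.
Step 1: frontier [B–E 4, A–B 18] → take B–E (4); add E.
Step 2: frontier [A–B 18, D–E 19] → take A–B (18); add A.
Step 3: frontier [A–F 11, D–E 19] → take A–F (11); add F.
Step 4: frontier [D–E 19, C–F 4, D–F 13] → take C–F (4); add C.
Step 5: frontier [C–D 6, D–E 19, D–F 13] → take C–D (6); add D.
MST edges: B–E, A–B, A–F, C–F, C–D; total weight 4+18+11+4+6 = 43.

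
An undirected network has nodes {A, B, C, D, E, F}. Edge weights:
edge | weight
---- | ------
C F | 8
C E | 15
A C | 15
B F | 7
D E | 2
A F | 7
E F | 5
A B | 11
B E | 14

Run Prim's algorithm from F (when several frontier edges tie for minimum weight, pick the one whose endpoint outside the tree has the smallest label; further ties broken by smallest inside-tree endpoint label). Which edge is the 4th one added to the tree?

Grow the tree from F using Prim:
Step 1: frontier [E F 5, A F 7, B F 7, C F 8] → take E F (5); add E.
Step 2: frontier [D E 2, B E 14, C E 15, A F 7, B F 7, C F 8] → take D E (2); add D.
Step 3: frontier [B E 14, C E 15, A F 7, B F 7, C F 8] → take A F (7); add A.
Step 4: frontier [A B 11, A C 15, B E 14, C E 15, B F 7, C F 8] → take B F (7); add B.
Step 5: frontier [A C 15, C E 15, C F 8] → take C F (8); add C.
The 4th edge added is B F.

B-F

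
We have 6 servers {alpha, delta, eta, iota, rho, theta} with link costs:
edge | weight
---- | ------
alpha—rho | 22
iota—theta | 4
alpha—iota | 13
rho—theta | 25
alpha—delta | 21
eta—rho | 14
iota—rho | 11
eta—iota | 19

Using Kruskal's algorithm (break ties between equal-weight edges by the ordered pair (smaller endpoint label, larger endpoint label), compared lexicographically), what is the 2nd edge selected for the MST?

iota-rho

Kruskal: consider edges lightest-first.
iota—theta (4): add. Components now {delta} {iota,theta} {rho} {alpha} {eta}
iota—rho (11): add. Components now {delta} {iota,rho,theta} {alpha} {eta}
alpha—iota (13): add. Components now {delta} {alpha,iota,rho,theta} {eta}
eta—rho (14): add. Components now {delta} {alpha,eta,iota,rho,theta}
eta—iota (19): skip — eta and iota already connected.
alpha—delta (21): add. Components now {alpha,delta,eta,iota,rho,theta}
The 2nd edge added is iota—rho.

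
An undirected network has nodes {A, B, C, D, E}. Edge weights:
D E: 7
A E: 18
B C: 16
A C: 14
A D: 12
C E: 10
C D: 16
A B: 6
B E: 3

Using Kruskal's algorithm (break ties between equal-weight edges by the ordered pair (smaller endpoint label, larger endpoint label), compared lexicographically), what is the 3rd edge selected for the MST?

Kruskal: consider edges lightest-first.
B E (3): add. Components now {A} {B,E} {C} {D}
A B (6): add. Components now {A,B,E} {C} {D}
D E (7): add. Components now {A,B,D,E} {C}
C E (10): add. Components now {A,B,C,D,E}
The 3rd edge added is D E.

D-E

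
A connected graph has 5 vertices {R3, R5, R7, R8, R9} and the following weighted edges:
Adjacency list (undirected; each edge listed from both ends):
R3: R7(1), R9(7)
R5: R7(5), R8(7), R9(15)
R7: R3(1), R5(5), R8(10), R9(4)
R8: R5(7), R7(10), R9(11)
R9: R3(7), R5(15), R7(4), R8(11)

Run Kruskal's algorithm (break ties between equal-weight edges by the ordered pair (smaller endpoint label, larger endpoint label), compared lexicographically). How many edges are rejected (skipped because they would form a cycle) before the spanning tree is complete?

Kruskal: consider edges lightest-first.
R3–R7 (1): add. Components now {R5} {R9} {R8} {R3,R7}
R7–R9 (4): add. Components now {R5} {R3,R7,R9} {R8}
R5–R7 (5): add. Components now {R3,R5,R7,R9} {R8}
R3–R9 (7): skip — R9 and R3 already connected.
R5–R8 (7): add. Components now {R3,R5,R7,R8,R9}
Edges rejected before the tree was complete: 1.

1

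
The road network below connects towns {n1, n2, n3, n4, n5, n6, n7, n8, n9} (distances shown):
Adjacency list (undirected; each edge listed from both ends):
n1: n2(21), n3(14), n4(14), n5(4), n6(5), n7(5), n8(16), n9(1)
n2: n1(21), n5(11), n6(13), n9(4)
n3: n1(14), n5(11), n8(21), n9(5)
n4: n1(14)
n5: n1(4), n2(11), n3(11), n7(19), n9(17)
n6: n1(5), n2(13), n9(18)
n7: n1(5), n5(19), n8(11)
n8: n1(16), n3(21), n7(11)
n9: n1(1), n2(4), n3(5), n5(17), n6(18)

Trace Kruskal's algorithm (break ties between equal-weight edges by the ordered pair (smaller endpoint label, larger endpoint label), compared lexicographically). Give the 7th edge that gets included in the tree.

Kruskal's algorithm — process edges by increasing weight (ties by edge label):
n1—n9 (1): add — endpoints in different components.
n1—n5 (4): add — endpoints in different components.
n2—n9 (4): add — endpoints in different components.
n1—n6 (5): add — endpoints in different components.
n1—n7 (5): add — endpoints in different components.
n3—n9 (5): add — endpoints in different components.
n2—n5 (11): skip — n2 and n5 already connected.
n3—n5 (11): skip — n5 and n3 already connected.
n7—n8 (11): add — endpoints in different components.
n2—n6 (13): skip — n2 and n6 already connected.
n1—n3 (14): skip — n3 and n1 already connected.
n1—n4 (14): add — endpoints in different components.
The 7th edge added is n7—n8.

n7-n8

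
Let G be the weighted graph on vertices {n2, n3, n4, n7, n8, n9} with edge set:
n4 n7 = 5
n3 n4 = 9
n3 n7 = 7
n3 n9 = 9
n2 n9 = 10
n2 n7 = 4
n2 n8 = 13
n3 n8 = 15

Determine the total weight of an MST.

Kruskal's algorithm — process edges by increasing weight (ties by edge label):
n2 n7 (4): add. Components now {n4} {n9} {n2,n7} {n8} {n3}
n4 n7 (5): add. Components now {n2,n4,n7} {n9} {n8} {n3}
n3 n7 (7): add. Components now {n2,n3,n4,n7} {n9} {n8}
n3 n4 (9): skip — n4 and n3 already connected.
n3 n9 (9): add. Components now {n2,n3,n4,n7,n9} {n8}
n2 n9 (10): skip — n9 and n2 already connected.
n2 n8 (13): add. Components now {n2,n3,n4,n7,n8,n9}
MST edges: n2 n7, n4 n7, n3 n7, n3 n9, n2 n8; total weight 4+5+7+9+13 = 38.

38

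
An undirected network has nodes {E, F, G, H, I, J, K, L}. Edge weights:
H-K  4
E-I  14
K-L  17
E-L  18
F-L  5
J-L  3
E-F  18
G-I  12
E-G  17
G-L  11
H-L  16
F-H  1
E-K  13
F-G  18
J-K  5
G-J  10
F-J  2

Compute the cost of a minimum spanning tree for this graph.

45

Sort edges by weight, then run Kruskal:
F-H (1): add — endpoints in different components.
F-J (2): add — endpoints in different components.
J-L (3): add — endpoints in different components.
H-K (4): add — endpoints in different components.
F-L (5): skip — F and L already connected.
J-K (5): skip — J and K already connected.
G-J (10): add — endpoints in different components.
G-L (11): skip — G and L already connected.
G-I (12): add — endpoints in different components.
E-K (13): add — endpoints in different components.
MST edges: F-H, F-J, J-L, H-K, G-J, G-I, E-K; total weight 1+2+3+4+10+12+13 = 45.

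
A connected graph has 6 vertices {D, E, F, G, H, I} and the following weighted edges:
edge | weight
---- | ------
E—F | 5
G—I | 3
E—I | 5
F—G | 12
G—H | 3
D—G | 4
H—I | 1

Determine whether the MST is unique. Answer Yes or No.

Kruskal: consider edges lightest-first.
H—I (1): add — endpoints in different components.
G—H (3): add — endpoints in different components.
G—I (3): skip — G and I already connected.
D—G (4): add — endpoints in different components.
E—F (5): add — endpoints in different components.
E—I (5): add — endpoints in different components.
Non-tree edge G—I has weight 3, equal to the heaviest edge on its tree cycle — swapping gives another MST of the same weight. Not unique.

No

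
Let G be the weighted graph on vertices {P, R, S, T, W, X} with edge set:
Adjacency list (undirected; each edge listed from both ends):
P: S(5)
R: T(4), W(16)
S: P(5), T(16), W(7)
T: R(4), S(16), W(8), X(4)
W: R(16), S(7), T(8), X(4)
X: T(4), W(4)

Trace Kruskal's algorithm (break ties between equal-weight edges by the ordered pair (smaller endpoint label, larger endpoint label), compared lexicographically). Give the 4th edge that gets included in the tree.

Kruskal: consider edges lightest-first.
R—T (4): add — endpoints in different components.
T—X (4): add — endpoints in different components.
W—X (4): add — endpoints in different components.
P—S (5): add — endpoints in different components.
S—W (7): add — endpoints in different components.
The 4th edge added is P—S.

P-S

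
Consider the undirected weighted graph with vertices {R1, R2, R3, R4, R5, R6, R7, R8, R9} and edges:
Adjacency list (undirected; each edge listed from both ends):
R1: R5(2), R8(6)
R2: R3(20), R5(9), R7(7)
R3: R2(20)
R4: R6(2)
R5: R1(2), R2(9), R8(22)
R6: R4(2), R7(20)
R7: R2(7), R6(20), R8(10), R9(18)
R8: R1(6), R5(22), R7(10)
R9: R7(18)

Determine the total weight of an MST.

84

Sort edges by weight, then run Kruskal:
R1 R5 (2): add — endpoints in different components.
R4 R6 (2): add — endpoints in different components.
R1 R8 (6): add — endpoints in different components.
R2 R7 (7): add — endpoints in different components.
R2 R5 (9): add — endpoints in different components.
R7 R8 (10): skip — R8 and R7 already connected.
R7 R9 (18): add — endpoints in different components.
R2 R3 (20): add — endpoints in different components.
R6 R7 (20): add — endpoints in different components.
MST edges: R1 R5, R4 R6, R1 R8, R2 R7, R2 R5, R7 R9, R2 R3, R6 R7; total weight 2+2+6+7+9+18+20+20 = 84.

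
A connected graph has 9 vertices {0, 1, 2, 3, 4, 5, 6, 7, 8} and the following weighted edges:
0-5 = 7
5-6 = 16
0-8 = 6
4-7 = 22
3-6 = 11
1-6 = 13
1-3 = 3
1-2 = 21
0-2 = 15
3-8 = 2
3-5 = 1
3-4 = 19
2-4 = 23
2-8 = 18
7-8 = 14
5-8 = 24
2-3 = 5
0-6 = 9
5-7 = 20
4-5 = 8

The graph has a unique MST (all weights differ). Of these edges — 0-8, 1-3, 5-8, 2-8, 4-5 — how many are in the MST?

3

Kruskal's algorithm — process edges by increasing weight (ties by edge label):
3-5 (1): add — endpoints in different components.
3-8 (2): add — endpoints in different components.
1-3 (3): add — endpoints in different components.
2-3 (5): add — endpoints in different components.
0-8 (6): add — endpoints in different components.
0-5 (7): skip — 0 and 5 already connected.
4-5 (8): add — endpoints in different components.
0-6 (9): add — endpoints in different components.
3-6 (11): skip — 3 and 6 already connected.
1-6 (13): skip — 1 and 6 already connected.
7-8 (14): add — endpoints in different components.
MST edge set: {3-5, 3-8, 1-3, 2-3, 0-8, 4-5, 0-6, 7-8}.
Of the listed edges, {0-8, 1-3, 4-5} are in the MST → 3.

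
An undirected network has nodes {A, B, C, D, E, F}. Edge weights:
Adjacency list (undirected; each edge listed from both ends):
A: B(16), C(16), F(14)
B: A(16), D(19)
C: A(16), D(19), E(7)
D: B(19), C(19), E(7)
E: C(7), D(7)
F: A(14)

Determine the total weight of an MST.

60

Kruskal's algorithm — process edges by increasing weight (ties by edge label):
C-E (7): add — endpoints in different components.
D-E (7): add — endpoints in different components.
A-F (14): add — endpoints in different components.
A-B (16): add — endpoints in different components.
A-C (16): add — endpoints in different components.
MST edges: C-E, D-E, A-F, A-B, A-C; total weight 7+7+14+16+16 = 60.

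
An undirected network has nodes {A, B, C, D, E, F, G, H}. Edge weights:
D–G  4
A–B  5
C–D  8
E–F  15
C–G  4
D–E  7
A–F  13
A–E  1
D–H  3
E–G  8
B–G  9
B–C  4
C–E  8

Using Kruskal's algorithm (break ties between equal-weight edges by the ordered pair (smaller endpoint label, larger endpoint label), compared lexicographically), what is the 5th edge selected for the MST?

Kruskal's algorithm — process edges by increasing weight (ties by edge label):
A–E (1): add — endpoints in different components.
D–H (3): add — endpoints in different components.
B–C (4): add — endpoints in different components.
C–G (4): add — endpoints in different components.
D–G (4): add — endpoints in different components.
A–B (5): add — endpoints in different components.
D–E (7): skip — D and E already connected.
C–D (8): skip — C and D already connected.
C–E (8): skip — C and E already connected.
E–G (8): skip — E and G already connected.
B–G (9): skip — B and G already connected.
A–F (13): add — endpoints in different components.
The 5th edge added is D–G.

D-G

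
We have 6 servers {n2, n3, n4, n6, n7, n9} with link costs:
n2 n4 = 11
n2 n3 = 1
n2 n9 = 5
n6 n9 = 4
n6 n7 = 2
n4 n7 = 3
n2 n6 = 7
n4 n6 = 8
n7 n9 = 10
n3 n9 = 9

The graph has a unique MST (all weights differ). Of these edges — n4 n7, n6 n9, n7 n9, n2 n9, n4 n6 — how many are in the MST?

Sort edges by weight, then run Kruskal:
n2 n3 (1): add — endpoints in different components.
n6 n7 (2): add — endpoints in different components.
n4 n7 (3): add — endpoints in different components.
n6 n9 (4): add — endpoints in different components.
n2 n9 (5): add — endpoints in different components.
MST edge set: {n2 n3, n6 n7, n4 n7, n6 n9, n2 n9}.
Of the listed edges, {n4 n7, n6 n9, n2 n9} are in the MST → 3.

3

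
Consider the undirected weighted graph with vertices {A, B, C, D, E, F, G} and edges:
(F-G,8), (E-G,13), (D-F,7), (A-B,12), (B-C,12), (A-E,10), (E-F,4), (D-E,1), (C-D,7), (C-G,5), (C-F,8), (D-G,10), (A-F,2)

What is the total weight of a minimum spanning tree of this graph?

31

Sort edges by weight, then run Kruskal:
D-E (1): add — endpoints in different components.
A-F (2): add — endpoints in different components.
E-F (4): add — endpoints in different components.
C-G (5): add — endpoints in different components.
C-D (7): add — endpoints in different components.
D-F (7): skip — D and F already connected.
C-F (8): skip — C and F already connected.
F-G (8): skip — F and G already connected.
A-E (10): skip — A and E already connected.
D-G (10): skip — D and G already connected.
A-B (12): add — endpoints in different components.
MST edges: D-E, A-F, E-F, C-G, C-D, A-B; total weight 1+2+4+5+7+12 = 31.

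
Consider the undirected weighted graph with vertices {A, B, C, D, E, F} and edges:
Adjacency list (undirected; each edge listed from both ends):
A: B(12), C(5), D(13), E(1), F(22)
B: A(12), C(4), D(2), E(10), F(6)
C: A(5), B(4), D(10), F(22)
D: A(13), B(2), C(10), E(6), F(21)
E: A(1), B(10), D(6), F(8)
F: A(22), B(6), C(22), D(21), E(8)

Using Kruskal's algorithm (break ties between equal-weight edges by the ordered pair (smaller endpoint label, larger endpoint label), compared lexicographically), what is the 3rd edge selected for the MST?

B-C

Sort edges by weight, then run Kruskal:
A–E (1): add — endpoints in different components.
B–D (2): add — endpoints in different components.
B–C (4): add — endpoints in different components.
A–C (5): add — endpoints in different components.
B–F (6): add — endpoints in different components.
The 3rd edge added is B–C.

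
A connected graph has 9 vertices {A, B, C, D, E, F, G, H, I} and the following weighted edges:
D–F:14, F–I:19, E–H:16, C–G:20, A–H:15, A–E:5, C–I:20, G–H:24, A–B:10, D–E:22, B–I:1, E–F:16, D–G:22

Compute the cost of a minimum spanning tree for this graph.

101

Prim's algorithm from B:
Step 1: frontier [B–I 1, A–B 10] → take B–I (1); add I.
Step 2: frontier [A–B 10, F–I 19, C–I 20] → take A–B (10); add A.
Step 3: frontier [A–E 5, A–H 15, F–I 19, C–I 20] → take A–E (5); add E.
Step 4: frontier [A–H 15, E–F 16, E–H 16, D–E 22, F–I 19, C–I 20] → take A–H (15); add H.
Step 5: frontier [E–F 16, D–E 22, G–H 24, F–I 19, C–I 20] → take E–F (16); add F.
Step 6: frontier [D–E 22, D–F 14, G–H 24, C–I 20] → take D–F (14); add D.
Step 7: frontier [D–G 22, G–H 24, C–I 20] → take C–I (20); add C.
Step 8: frontier [C–G 20, D–G 22, G–H 24] → take C–G (20); add G.
MST edges: B–I, A–B, A–E, A–H, E–F, D–F, C–I, C–G; total weight 1+10+5+15+16+14+20+20 = 101.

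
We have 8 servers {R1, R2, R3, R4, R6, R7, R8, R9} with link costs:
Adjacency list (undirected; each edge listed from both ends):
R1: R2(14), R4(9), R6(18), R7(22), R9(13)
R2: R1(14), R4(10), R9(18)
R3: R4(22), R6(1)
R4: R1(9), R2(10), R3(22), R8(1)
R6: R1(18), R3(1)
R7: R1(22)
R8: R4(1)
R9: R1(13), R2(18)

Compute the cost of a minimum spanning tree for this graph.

Kruskal's algorithm — process edges by increasing weight (ties by edge label):
R3 R6 (1): add — endpoints in different components.
R4 R8 (1): add — endpoints in different components.
R1 R4 (9): add — endpoints in different components.
R2 R4 (10): add — endpoints in different components.
R1 R9 (13): add — endpoints in different components.
R1 R2 (14): skip — R2 and R1 already connected.
R1 R6 (18): add — endpoints in different components.
R2 R9 (18): skip — R9 and R2 already connected.
R1 R7 (22): add — endpoints in different components.
MST edges: R3 R6, R4 R8, R1 R4, R2 R4, R1 R9, R1 R6, R1 R7; total weight 1+1+9+10+13+18+22 = 74.

74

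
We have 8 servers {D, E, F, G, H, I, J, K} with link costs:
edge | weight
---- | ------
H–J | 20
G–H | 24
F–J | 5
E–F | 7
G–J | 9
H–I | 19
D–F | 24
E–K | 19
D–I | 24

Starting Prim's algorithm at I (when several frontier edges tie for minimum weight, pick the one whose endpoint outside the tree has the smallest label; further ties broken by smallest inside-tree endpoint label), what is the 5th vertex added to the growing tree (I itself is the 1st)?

E

Grow the tree from I using Prim:
Step 1: cheapest edge leaving the tree is H–I (19); add H.
Step 2: cheapest edge leaving the tree is H–J (20); add J.
Step 3: cheapest edge leaving the tree is F–J (5); add F.
Step 4: cheapest edge leaving the tree is E–F (7); add E.
Step 5: cheapest edge leaving the tree is G–J (9); add G.
Step 6: cheapest edge leaving the tree is E–K (19); add K.
Step 7: cheapest edge leaving the tree is D–F (24); add D.
Vertex order: I, H, J, F, E, G, K, D. The 5th vertex is E.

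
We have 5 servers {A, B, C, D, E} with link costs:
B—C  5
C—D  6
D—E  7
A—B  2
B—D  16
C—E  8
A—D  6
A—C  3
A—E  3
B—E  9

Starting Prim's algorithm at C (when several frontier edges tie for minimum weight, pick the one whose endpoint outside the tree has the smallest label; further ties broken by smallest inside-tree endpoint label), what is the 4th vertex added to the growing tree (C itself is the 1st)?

E

Prim's algorithm from C:
Step 1: frontier [A—C 3, B—C 5, C—D 6, C—E 8] → take A—C (3); add A.
Step 2: frontier [A—B 2, A—E 3, A—D 6, B—C 5, C—D 6, C—E 8] → take A—B (2); add B.
Step 3: frontier [A—E 3, A—D 6, B—E 9, B—D 16, C—D 6, C—E 8] → take A—E (3); add E.
Step 4: frontier [A—D 6, B—D 16, C—D 6, D—E 7] → take A—D (6); add D.
Vertex order: C, A, B, E, D. The 4th vertex is E.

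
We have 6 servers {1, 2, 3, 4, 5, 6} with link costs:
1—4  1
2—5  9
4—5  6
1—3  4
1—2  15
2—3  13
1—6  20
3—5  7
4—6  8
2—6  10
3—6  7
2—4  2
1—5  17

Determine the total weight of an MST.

Grow the tree from 1 using Prim:
Step 1: cheapest edge leaving the tree is 1—4 (1); add 4.
Step 2: cheapest edge leaving the tree is 2—4 (2); add 2.
Step 3: cheapest edge leaving the tree is 1—3 (4); add 3.
Step 4: cheapest edge leaving the tree is 4—5 (6); add 5.
Step 5: cheapest edge leaving the tree is 3—6 (7); add 6.
MST edges: 1—4, 2—4, 1—3, 4—5, 3—6; total weight 1+2+4+6+7 = 20.

20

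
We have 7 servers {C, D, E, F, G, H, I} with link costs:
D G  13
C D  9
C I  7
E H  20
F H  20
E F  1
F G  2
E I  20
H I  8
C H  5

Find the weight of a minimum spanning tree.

Kruskal: consider edges lightest-first.
E F (1): add. Components now {C} {D} {E,F} {G} {H} {I}
F G (2): add. Components now {C} {D} {E,F,G} {H} {I}
C H (5): add. Components now {C,H} {D} {E,F,G} {I}
C I (7): add. Components now {C,H,I} {D} {E,F,G}
H I (8): skip — H and I already connected.
C D (9): add. Components now {C,D,H,I} {E,F,G}
D G (13): add. Components now {C,D,E,F,G,H,I}
MST edges: E F, F G, C H, C I, C D, D G; total weight 1+2+5+7+9+13 = 37.

37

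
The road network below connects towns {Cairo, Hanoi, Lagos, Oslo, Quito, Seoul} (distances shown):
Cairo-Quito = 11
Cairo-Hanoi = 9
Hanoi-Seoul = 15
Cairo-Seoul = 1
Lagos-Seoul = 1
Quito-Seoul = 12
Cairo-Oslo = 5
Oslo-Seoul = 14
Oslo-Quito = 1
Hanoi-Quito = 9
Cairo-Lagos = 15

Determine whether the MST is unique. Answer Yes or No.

Kruskal's algorithm — process edges by increasing weight (ties by edge label):
Cairo-Seoul (1): add — endpoints in different components.
Lagos-Seoul (1): add — endpoints in different components.
Oslo-Quito (1): add — endpoints in different components.
Cairo-Oslo (5): add — endpoints in different components.
Cairo-Hanoi (9): add — endpoints in different components.
Non-tree edge Hanoi-Quito has weight 9, equal to the heaviest edge on its tree cycle — swapping gives another MST of the same weight. Not unique.

No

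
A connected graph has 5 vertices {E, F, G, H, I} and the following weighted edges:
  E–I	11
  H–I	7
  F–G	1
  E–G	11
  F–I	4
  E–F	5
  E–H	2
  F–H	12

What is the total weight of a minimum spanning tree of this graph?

12

Prim's algorithm from F:
Step 1: cheapest edge leaving the tree is F–G (1); add G.
Step 2: cheapest edge leaving the tree is F–I (4); add I.
Step 3: cheapest edge leaving the tree is E–F (5); add E.
Step 4: cheapest edge leaving the tree is E–H (2); add H.
MST edges: F–G, F–I, E–F, E–H; total weight 1+4+5+2 = 12.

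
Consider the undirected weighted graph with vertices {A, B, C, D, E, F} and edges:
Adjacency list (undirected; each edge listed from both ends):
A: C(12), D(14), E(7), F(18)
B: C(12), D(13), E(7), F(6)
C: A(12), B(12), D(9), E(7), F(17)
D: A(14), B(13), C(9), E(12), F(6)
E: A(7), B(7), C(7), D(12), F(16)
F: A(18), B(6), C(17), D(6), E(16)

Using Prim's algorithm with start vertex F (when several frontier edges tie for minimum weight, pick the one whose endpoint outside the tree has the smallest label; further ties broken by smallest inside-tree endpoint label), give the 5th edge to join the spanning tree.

C-E

Prim's algorithm from F:
Step 1: frontier [B—F 6, D—F 6, E—F 16, C—F 17, A—F 18] → take B—F (6); add B.
Step 2: frontier [B—E 7, B—C 12, B—D 13, D—F 6, E—F 16, C—F 17, A—F 18] → take D—F (6); add D.
Step 3: frontier [B—E 7, B—C 12, C—D 9, D—E 12, A—D 14, E—F 16, C—F 17, A—F 18] → take B—E (7); add E.
Step 4: frontier [B—C 12, C—D 9, A—D 14, A—E 7, C—E 7, C—F 17, A—F 18] → take A—E (7); add A.
Step 5: frontier [A—C 12, B—C 12, C—D 9, C—E 7, C—F 17] → take C—E (7); add C.
The 5th edge added is C—E.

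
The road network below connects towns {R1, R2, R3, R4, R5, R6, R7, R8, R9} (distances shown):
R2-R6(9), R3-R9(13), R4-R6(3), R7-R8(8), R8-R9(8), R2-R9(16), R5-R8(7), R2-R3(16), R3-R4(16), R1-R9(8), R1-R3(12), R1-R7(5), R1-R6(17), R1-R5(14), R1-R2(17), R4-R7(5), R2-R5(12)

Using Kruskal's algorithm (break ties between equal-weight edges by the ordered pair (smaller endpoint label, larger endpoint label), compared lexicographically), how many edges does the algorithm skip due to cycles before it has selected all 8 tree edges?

Kruskal: consider edges lightest-first.
R4-R6 (3): add — endpoints in different components.
R1-R7 (5): add — endpoints in different components.
R4-R7 (5): add — endpoints in different components.
R5-R8 (7): add — endpoints in different components.
R1-R9 (8): add — endpoints in different components.
R7-R8 (8): add — endpoints in different components.
R8-R9 (8): skip — R8 and R9 already connected.
R2-R6 (9): add — endpoints in different components.
R1-R3 (12): add — endpoints in different components.
Edges rejected before the tree was complete: 1.

1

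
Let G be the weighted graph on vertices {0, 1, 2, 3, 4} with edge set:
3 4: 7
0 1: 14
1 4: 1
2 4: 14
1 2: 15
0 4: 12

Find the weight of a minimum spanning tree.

Prim's algorithm from 0:
Step 1: frontier [0 4 12, 0 1 14] → take 0 4 (12); add 4.
Step 2: frontier [0 1 14, 1 4 1, 3 4 7, 2 4 14] → take 1 4 (1); add 1.
Step 3: frontier [1 2 15, 3 4 7, 2 4 14] → take 3 4 (7); add 3.
Step 4: frontier [1 2 15, 2 4 14] → take 2 4 (14); add 2.
MST edges: 0 4, 1 4, 3 4, 2 4; total weight 12+1+7+14 = 34.

34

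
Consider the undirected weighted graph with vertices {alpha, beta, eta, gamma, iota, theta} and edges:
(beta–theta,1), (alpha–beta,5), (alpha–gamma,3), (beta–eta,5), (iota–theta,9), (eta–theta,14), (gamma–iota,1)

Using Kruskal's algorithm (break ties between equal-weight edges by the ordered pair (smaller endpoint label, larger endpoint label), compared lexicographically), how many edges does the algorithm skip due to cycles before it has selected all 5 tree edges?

0

Kruskal: consider edges lightest-first.
beta–theta (1): add — endpoints in different components.
gamma–iota (1): add — endpoints in different components.
alpha–gamma (3): add — endpoints in different components.
alpha–beta (5): add — endpoints in different components.
beta–eta (5): add — endpoints in different components.
Edges rejected before the tree was complete: 0.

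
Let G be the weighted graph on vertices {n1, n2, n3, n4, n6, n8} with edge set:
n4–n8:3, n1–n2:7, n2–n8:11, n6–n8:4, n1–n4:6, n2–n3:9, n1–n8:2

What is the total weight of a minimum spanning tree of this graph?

Prim, starting at n3.
Step 1: frontier [n2–n3 9] → take n2–n3 (9); add n2.
Step 2: frontier [n1–n2 7, n2–n8 11] → take n1–n2 (7); add n1.
Step 3: frontier [n1–n8 2, n1–n4 6, n2–n8 11] → take n1–n8 (2); add n8.
Step 4: frontier [n1–n4 6, n4–n8 3, n6–n8 4] → take n4–n8 (3); add n4.
Step 5: frontier [n6–n8 4] → take n6–n8 (4); add n6.
MST edges: n2–n3, n1–n2, n1–n8, n4–n8, n6–n8; total weight 9+7+2+3+4 = 25.

25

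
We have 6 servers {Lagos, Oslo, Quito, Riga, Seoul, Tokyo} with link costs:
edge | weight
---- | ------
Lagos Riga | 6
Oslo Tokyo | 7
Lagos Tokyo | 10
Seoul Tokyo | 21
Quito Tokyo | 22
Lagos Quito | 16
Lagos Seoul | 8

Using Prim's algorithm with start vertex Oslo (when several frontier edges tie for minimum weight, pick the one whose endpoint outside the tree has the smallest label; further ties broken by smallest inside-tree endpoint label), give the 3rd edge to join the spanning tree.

Lagos-Riga

Prim's algorithm from Oslo:
Step 1: cheapest edge leaving the tree is Oslo Tokyo (7); add Tokyo.
Step 2: cheapest edge leaving the tree is Lagos Tokyo (10); add Lagos.
Step 3: cheapest edge leaving the tree is Lagos Riga (6); add Riga.
Step 4: cheapest edge leaving the tree is Lagos Seoul (8); add Seoul.
Step 5: cheapest edge leaving the tree is Lagos Quito (16); add Quito.
The 3rd edge added is Lagos Riga.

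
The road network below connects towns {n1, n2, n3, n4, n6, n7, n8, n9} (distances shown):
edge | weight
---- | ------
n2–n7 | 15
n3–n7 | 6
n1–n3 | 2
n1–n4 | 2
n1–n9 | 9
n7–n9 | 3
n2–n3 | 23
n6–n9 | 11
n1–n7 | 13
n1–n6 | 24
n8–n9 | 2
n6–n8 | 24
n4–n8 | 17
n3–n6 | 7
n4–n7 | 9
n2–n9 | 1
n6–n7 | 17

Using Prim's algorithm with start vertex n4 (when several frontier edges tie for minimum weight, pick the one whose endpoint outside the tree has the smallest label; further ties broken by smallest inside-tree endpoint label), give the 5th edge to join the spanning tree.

n2-n9

Prim, starting at n4.
Step 1: cheapest edge leaving the tree is n1–n4 (2); add n1.
Step 2: cheapest edge leaving the tree is n1–n3 (2); add n3.
Step 3: cheapest edge leaving the tree is n3–n7 (6); add n7.
Step 4: cheapest edge leaving the tree is n7–n9 (3); add n9.
Step 5: cheapest edge leaving the tree is n2–n9 (1); add n2.
Step 6: cheapest edge leaving the tree is n8–n9 (2); add n8.
Step 7: cheapest edge leaving the tree is n3–n6 (7); add n6.
The 5th edge added is n2–n9.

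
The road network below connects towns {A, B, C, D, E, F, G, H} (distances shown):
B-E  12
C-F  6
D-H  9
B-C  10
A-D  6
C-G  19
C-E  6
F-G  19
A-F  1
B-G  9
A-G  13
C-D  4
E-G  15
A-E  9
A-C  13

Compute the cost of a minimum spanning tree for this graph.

45

Sort edges by weight, then run Kruskal:
A-F (1): add — endpoints in different components.
C-D (4): add — endpoints in different components.
A-D (6): add — endpoints in different components.
C-E (6): add — endpoints in different components.
C-F (6): skip — C and F already connected.
A-E (9): skip — A and E already connected.
B-G (9): add — endpoints in different components.
D-H (9): add — endpoints in different components.
B-C (10): add — endpoints in different components.
MST edges: A-F, C-D, A-D, C-E, B-G, D-H, B-C; total weight 1+4+6+6+9+9+10 = 45.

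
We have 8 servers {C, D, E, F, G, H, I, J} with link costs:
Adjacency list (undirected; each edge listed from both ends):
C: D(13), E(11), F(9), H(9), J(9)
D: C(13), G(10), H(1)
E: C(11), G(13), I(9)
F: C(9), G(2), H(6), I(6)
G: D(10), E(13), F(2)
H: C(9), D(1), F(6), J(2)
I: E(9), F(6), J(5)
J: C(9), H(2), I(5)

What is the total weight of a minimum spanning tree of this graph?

34

Kruskal's algorithm — process edges by increasing weight (ties by edge label):
D—H (1): add — endpoints in different components.
F—G (2): add — endpoints in different components.
H—J (2): add — endpoints in different components.
I—J (5): add — endpoints in different components.
F—H (6): add — endpoints in different components.
F—I (6): skip — F and I already connected.
C—F (9): add — endpoints in different components.
C—H (9): skip — C and H already connected.
C—J (9): skip — C and J already connected.
E—I (9): add — endpoints in different components.
MST edges: D—H, F—G, H—J, I—J, F—H, C—F, E—I; total weight 1+2+2+5+6+9+9 = 34.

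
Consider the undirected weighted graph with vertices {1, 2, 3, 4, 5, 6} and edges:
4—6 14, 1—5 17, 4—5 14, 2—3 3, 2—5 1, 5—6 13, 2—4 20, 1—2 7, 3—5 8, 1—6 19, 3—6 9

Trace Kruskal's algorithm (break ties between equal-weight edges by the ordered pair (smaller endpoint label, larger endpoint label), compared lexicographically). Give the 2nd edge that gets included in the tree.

Kruskal's algorithm — process edges by increasing weight (ties by edge label):
2—5 (1): add — endpoints in different components.
2—3 (3): add — endpoints in different components.
1—2 (7): add — endpoints in different components.
3—5 (8): skip — 3 and 5 already connected.
3—6 (9): add — endpoints in different components.
5—6 (13): skip — 5 and 6 already connected.
4—5 (14): add — endpoints in different components.
The 2nd edge added is 2—3.

2-3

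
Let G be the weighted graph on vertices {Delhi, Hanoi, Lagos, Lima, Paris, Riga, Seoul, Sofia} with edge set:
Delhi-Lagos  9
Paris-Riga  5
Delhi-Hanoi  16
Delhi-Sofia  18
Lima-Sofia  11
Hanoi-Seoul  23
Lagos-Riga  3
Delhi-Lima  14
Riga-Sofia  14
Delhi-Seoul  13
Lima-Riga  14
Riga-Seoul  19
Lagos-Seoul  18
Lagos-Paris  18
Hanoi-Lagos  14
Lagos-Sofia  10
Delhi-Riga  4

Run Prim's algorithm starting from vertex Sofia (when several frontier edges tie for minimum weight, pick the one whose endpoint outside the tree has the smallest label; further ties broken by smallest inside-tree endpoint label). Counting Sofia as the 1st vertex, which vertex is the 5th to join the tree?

Grow the tree from Sofia using Prim:
Step 1: cheapest edge leaving the tree is Lagos-Sofia (10); add Lagos.
Step 2: cheapest edge leaving the tree is Lagos-Riga (3); add Riga.
Step 3: cheapest edge leaving the tree is Delhi-Riga (4); add Delhi.
Step 4: cheapest edge leaving the tree is Paris-Riga (5); add Paris.
Step 5: cheapest edge leaving the tree is Lima-Sofia (11); add Lima.
Step 6: cheapest edge leaving the tree is Delhi-Seoul (13); add Seoul.
Step 7: cheapest edge leaving the tree is Hanoi-Lagos (14); add Hanoi.
Vertex order: Sofia, Lagos, Riga, Delhi, Paris, Lima, Seoul, Hanoi. The 5th vertex is Paris.

Paris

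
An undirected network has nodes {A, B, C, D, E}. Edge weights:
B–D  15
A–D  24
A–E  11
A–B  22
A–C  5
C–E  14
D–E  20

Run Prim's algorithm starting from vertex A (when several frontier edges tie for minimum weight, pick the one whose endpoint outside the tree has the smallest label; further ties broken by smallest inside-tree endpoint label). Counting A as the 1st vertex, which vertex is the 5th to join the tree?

B

Prim, starting at A.
Step 1: cheapest edge leaving the tree is A–C (5); add C.
Step 2: cheapest edge leaving the tree is A–E (11); add E.
Step 3: cheapest edge leaving the tree is D–E (20); add D.
Step 4: cheapest edge leaving the tree is B–D (15); add B.
Vertex order: A, C, E, D, B. The 5th vertex is B.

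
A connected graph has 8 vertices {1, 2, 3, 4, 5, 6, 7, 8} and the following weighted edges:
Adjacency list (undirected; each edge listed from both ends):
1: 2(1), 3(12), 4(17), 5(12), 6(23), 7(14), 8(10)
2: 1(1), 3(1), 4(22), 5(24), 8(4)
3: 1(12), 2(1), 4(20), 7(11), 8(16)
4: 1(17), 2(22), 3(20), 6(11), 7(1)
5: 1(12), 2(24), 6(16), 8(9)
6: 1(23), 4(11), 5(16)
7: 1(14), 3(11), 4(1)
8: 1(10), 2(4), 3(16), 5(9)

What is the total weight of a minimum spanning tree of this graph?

38

Prim's algorithm from 6:
Step 1: cheapest edge leaving the tree is 4 6 (11); add 4.
Step 2: cheapest edge leaving the tree is 4 7 (1); add 7.
Step 3: cheapest edge leaving the tree is 3 7 (11); add 3.
Step 4: cheapest edge leaving the tree is 2 3 (1); add 2.
Step 5: cheapest edge leaving the tree is 1 2 (1); add 1.
Step 6: cheapest edge leaving the tree is 2 8 (4); add 8.
Step 7: cheapest edge leaving the tree is 5 8 (9); add 5.
MST edges: 4 6, 4 7, 3 7, 2 3, 1 2, 2 8, 5 8; total weight 11+1+11+1+1+4+9 = 38.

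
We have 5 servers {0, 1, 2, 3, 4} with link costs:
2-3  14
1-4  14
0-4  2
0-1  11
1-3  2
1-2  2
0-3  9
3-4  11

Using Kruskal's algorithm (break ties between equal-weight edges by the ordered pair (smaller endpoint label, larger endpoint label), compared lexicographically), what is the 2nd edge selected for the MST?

Sort edges by weight, then run Kruskal:
0-4 (2): add. Components now {0,4} {1} {2} {3}
1-2 (2): add. Components now {0,4} {1,2} {3}
1-3 (2): add. Components now {0,4} {1,2,3}
0-3 (9): add. Components now {0,1,2,3,4}
The 2nd edge added is 1-2.

1-2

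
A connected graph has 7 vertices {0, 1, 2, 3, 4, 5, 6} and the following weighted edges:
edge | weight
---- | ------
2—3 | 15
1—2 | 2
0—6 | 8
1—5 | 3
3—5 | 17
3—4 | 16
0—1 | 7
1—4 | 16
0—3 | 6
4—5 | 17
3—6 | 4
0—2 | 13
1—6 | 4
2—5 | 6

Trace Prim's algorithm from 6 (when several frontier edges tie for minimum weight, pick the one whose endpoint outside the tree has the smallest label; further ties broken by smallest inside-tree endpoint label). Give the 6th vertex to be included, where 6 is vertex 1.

Grow the tree from 6 using Prim:
Step 1: cheapest edge leaving the tree is 1—6 (4); add 1.
Step 2: cheapest edge leaving the tree is 1—2 (2); add 2.
Step 3: cheapest edge leaving the tree is 1—5 (3); add 5.
Step 4: cheapest edge leaving the tree is 3—6 (4); add 3.
Step 5: cheapest edge leaving the tree is 0—3 (6); add 0.
Step 6: cheapest edge leaving the tree is 1—4 (16); add 4.
Vertex order: 6, 1, 2, 5, 3, 0, 4. The 6th vertex is 0.

0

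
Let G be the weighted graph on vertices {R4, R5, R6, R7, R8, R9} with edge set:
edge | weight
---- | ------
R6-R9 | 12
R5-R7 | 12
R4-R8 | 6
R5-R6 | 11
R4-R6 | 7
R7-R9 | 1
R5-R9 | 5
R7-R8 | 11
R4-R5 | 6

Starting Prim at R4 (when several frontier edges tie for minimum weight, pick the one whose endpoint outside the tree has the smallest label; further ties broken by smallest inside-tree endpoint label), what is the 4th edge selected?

Prim, starting at R4.
Step 1: cheapest edge leaving the tree is R4-R5 (6); add R5.
Step 2: cheapest edge leaving the tree is R5-R9 (5); add R9.
Step 3: cheapest edge leaving the tree is R7-R9 (1); add R7.
Step 4: cheapest edge leaving the tree is R4-R8 (6); add R8.
Step 5: cheapest edge leaving the tree is R4-R6 (7); add R6.
The 4th edge added is R4-R8.

R4-R8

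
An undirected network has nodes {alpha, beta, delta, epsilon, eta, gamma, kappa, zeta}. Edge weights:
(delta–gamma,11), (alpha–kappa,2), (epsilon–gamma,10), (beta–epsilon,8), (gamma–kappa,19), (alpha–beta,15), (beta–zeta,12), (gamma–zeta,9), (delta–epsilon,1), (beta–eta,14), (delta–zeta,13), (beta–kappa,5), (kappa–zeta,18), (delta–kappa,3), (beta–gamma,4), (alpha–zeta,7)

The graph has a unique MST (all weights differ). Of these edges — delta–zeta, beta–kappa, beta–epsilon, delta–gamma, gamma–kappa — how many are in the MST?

1

Kruskal's algorithm — process edges by increasing weight (ties by edge label):
delta–epsilon (1): add — endpoints in different components.
alpha–kappa (2): add — endpoints in different components.
delta–kappa (3): add — endpoints in different components.
beta–gamma (4): add — endpoints in different components.
beta–kappa (5): add — endpoints in different components.
alpha–zeta (7): add — endpoints in different components.
beta–epsilon (8): skip — epsilon and beta already connected.
gamma–zeta (9): skip — zeta and gamma already connected.
epsilon–gamma (10): skip — epsilon and gamma already connected.
delta–gamma (11): skip — delta and gamma already connected.
beta–zeta (12): skip — beta and zeta already connected.
delta–zeta (13): skip — delta and zeta already connected.
beta–eta (14): add — endpoints in different components.
MST edge set: {delta–epsilon, alpha–kappa, delta–kappa, beta–gamma, beta–kappa, alpha–zeta, beta–eta}.
Of the listed edges, {beta–kappa} are in the MST → 1.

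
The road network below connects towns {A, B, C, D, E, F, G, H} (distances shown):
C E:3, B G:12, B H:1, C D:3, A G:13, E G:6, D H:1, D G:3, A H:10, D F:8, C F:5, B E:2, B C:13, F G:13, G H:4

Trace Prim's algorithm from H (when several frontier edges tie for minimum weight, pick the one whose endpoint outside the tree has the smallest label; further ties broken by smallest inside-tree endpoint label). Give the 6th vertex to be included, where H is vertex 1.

G

Grow the tree from H using Prim:
Step 1: cheapest edge leaving the tree is B H (1); add B.
Step 2: cheapest edge leaving the tree is D H (1); add D.
Step 3: cheapest edge leaving the tree is B E (2); add E.
Step 4: cheapest edge leaving the tree is C D (3); add C.
Step 5: cheapest edge leaving the tree is D G (3); add G.
Step 6: cheapest edge leaving the tree is C F (5); add F.
Step 7: cheapest edge leaving the tree is A H (10); add A.
Vertex order: H, B, D, E, C, G, F, A. The 6th vertex is G.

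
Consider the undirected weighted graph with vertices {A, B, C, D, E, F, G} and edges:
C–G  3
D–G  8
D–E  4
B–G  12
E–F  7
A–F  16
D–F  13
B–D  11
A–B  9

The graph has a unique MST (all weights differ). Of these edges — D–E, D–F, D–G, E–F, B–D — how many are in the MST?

4

Kruskal: consider edges lightest-first.
C–G (3): add — endpoints in different components.
D–E (4): add — endpoints in different components.
E–F (7): add — endpoints in different components.
D–G (8): add — endpoints in different components.
A–B (9): add — endpoints in different components.
B–D (11): add — endpoints in different components.
MST edge set: {C–G, D–E, E–F, D–G, A–B, B–D}.
Of the listed edges, {D–E, D–G, E–F, B–D} are in the MST → 4.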